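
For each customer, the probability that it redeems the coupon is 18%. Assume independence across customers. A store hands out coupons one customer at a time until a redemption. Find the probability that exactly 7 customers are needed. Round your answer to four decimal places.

0.0547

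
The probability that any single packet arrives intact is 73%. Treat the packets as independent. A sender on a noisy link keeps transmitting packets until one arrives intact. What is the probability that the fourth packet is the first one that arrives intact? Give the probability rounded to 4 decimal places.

Geometric (trials to first success), p = 0.73.
P(Y = 4) = (1−p)^3 · p = 0.019683 · 0.73 = 0.014369

0.0144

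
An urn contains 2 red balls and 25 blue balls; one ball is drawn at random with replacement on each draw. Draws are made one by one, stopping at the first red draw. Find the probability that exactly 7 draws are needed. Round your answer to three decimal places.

Geometric (trials to first success), p = 0.074074.
P(Y = 7) = (1−p)^6 · p = 0.63017 · 0.074074 = 0.04668

0.047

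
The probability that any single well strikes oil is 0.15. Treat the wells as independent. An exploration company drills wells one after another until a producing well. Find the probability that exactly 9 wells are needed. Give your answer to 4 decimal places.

Geometric (trials to first success), p = 0.15.
P(Y = 9) = (1−p)^8 · p = 0.27249 · 0.15 = 0.040874

0.0409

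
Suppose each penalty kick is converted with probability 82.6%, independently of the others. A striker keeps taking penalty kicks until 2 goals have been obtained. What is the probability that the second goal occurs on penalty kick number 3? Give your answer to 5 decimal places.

Y = trial on which the second success occurs; negative binomial, r=2, p=0.826.
P(Y=3) = C(2,1) · p^2 · (1−p)^1
= 2 · 0.68228 · 0.174 = 0.2374320

0.23743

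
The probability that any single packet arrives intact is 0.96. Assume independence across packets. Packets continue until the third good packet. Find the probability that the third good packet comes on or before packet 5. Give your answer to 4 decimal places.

0.9994

Finishing within 5 packets ⇔ at least 3 successes in the first 5. With X ~ Binomial(5, 0.96), P(Y ≤ 5) = 1 − P(X ≤ 2).
  k=0: C(5,0)·0.96^0·0.04^5 = 0.000000
  k=1: C(5,1)·0.96^1·0.04^4 = 0.000012
  k=2: C(5,2)·0.96^2·0.04^3 = 0.000590
1 − 0.000602 = 0.999398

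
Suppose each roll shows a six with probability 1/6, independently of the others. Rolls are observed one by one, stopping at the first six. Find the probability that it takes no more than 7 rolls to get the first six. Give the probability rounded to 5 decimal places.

Y = number of rolls to the first success; geometric, p = 0.166667.
P(Y ≤ 7) = 1 − (1−p)^7 = 1 − 0.2790816 = 0.7209184

0.72092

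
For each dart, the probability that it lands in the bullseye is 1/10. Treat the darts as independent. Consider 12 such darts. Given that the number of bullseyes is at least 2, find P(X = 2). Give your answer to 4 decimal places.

X ~ Binomial(12, 0.10). Want P(X=2 | X≥2) = P(X=2) / P(X≥2).
P(X=2) = C(12,2)·0.10^2·0.90^10 = 0.230128
P(X≥2) = 1 − 0.282430 − 0.376573 = 0.340998
Ratio = 0.230128 / 0.340998 = 0.674866

0.6749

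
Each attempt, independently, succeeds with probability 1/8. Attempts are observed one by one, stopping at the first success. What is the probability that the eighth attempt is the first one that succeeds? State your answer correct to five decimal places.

Geometric (trials to first success), p = 0.125.
P(Y = 8) = (1−p)^7 · p = 0.3927 · 0.125 = 0.0490870

0.04909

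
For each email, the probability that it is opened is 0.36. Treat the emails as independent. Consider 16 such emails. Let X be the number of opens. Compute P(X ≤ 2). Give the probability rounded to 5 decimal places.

0.03800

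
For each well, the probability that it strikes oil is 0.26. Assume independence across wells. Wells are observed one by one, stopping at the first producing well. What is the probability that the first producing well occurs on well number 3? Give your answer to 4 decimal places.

0.1424

Geometric (trials to first success), p = 0.26.
P(Y = 3) = (1−p)^2 · p = 0.5476 · 0.26 = 0.142376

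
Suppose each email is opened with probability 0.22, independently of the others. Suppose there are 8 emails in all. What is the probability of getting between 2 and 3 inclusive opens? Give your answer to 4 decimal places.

X ~ Binomial(8, 0.22); P(2 ≤ X ≤ 3) = Σ C(8,k) p^k (1−p)^(8−k) over k:
  k=2: C(8,2)·0.22^2·0.78^6 = 0.305190
  k=3: C(8,3)·0.22^3·0.78^5 = 0.172159
Total = 0.477349

0.4773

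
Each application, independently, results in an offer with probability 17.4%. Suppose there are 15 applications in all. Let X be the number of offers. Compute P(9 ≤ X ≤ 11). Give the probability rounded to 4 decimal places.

0.0003

X ~ Binomial(15, 0.174); P(9 ≤ X ≤ 11) = Σ C(15,k) p^k (1−p)^(15−k) over k:
  k=9: C(15,9)·0.174^9·0.826^6 = 0.000232
  k=10: C(15,10)·0.174^10·0.826^5 = 0.000029
  k=11: C(15,11)·0.174^11·0.826^4 = 0.000003
Total = 0.000265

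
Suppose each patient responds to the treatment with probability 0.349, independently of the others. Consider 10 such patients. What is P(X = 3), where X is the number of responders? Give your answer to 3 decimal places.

0.253

X ~ Binomial(n=10, p=0.349).
P(X=3) = C(10,3) · p^3 · (1−p)^7
= 120 · 0.042509 · 0.049553 = 0.25277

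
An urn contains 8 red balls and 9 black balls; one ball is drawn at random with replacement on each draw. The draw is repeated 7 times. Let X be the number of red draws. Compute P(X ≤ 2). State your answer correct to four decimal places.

0.2776

X ~ Binomial(7, 0.470588); P(X ≤ 2) = Σ C(7,k) p^k (1−p)^(7−k) over k:
  k=0: C(7,0)·0.470588^0·0.529412^7 = 0.011656
  k=1: C(7,1)·0.470588^1·0.529412^6 = 0.072527
  k=2: C(7,2)·0.470588^2·0.529412^5 = 0.193406
Total = 0.277589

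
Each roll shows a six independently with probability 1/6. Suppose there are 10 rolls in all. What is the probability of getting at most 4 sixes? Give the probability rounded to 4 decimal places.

0.9845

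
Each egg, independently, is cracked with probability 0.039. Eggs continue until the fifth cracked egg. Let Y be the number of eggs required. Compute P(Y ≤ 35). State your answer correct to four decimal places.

Finishing within 35 eggs ⇔ at least 5 successes in the first 35. With X ~ Binomial(35, 0.039), P(Y ≤ 35) = 1 − P(X ≤ 4).
  k=0: C(35,0)·0.039^0·0.961^35 = 0.248496
  k=1: C(35,1)·0.039^1·0.961^34 = 0.352962
  k=2: C(35,2)·0.039^2·0.961^33 = 0.243511
  k=3: C(35,3)·0.039^3·0.961^32 = 0.108706
  k=4: C(35,4)·0.039^4·0.961^31 = 0.035293
1 − 0.988966 = 0.011034

0.0110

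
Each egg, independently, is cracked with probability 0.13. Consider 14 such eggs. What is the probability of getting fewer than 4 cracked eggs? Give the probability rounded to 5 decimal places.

X ~ Binomial(14, 0.13); P(X ≤ 3) = Σ C(14,k) p^k (1−p)^(14−k) over k:
  k=0: C(14,0)·0.13^0·0.87^14 = 0.1423212
  k=1: C(14,1)·0.13^1·0.87^13 = 0.2977294
  k=2: C(14,2)·0.13^2·0.87^12 = 0.2891739
  k=3: C(14,3)·0.13^3·0.87^11 = 0.1728396
Total = 0.9020641

0.90206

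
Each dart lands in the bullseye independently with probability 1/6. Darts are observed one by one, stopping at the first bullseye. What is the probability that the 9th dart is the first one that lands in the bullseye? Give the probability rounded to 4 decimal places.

Geometric (trials to first success), p = 0.166667.
P(Y = 9) = (1−p)^8 · p = 0.23257 · 0.166667 = 0.038761

0.0388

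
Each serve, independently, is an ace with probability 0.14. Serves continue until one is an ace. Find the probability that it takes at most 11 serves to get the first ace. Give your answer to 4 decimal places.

Y = number of serves to the first success; geometric, p = 0.14.
P(Y ≤ 11) = 1 − (1−p)^11 = 1 − 0.190319 = 0.809681

0.8097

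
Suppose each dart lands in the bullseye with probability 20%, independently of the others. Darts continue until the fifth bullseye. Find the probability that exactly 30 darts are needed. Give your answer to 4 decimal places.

0.0287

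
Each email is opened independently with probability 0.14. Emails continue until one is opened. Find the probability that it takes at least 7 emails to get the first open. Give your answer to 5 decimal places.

0.40457

Y = number of emails to the first success; geometric, p = 0.14.
P(Y > 6) = P(first 6 all fail) = (1−p)^6 = 0.4045672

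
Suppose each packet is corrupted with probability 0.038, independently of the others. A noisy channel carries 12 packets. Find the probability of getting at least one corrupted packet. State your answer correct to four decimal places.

P(at least one) = 1 − P(none) = 1 − (1 − 0.038)^12
= 1 − 0.628204 = 0.371796

0.3718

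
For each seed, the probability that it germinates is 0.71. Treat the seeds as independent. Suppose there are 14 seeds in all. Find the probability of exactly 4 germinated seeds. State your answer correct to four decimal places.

0.0011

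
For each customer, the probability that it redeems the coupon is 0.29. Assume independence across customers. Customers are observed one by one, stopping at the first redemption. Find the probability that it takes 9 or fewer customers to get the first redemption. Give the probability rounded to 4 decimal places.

0.9542

Y = number of customers to the first success; geometric, p = 0.29.
P(Y ≤ 9) = 1 − (1−p)^9 = 1 − 0.045849 = 0.954151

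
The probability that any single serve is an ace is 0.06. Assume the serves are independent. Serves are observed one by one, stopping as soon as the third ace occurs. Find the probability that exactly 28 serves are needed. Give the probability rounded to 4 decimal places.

Y = trial on which the third success occurs; negative binomial, r=3, p=0.06.
P(Y=28) = C(27,2) · p^3 · (1−p)^25
= 351 · 0.000216 · 0.21291 = 0.016142

0.0161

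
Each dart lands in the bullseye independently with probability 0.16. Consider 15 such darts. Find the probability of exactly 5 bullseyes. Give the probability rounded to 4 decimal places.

0.0551

X ~ Binomial(n=15, p=0.16).
P(X=5) = C(15,5) · p^5 · (1−p)^10
= 3003 · 0.00010486 · 0.1749 = 0.055074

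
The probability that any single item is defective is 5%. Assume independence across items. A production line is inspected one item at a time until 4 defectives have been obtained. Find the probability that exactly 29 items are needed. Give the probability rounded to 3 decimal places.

Y = trial on which the fourth success occurs; negative binomial, r=4, p=0.05.
P(Y=29) = C(28,3) · p^4 · (1−p)^25
= 3276 · 6.25e-06 · 0.27739 = 0.00568

0.006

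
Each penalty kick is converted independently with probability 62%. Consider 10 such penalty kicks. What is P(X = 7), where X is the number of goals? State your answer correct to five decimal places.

X ~ Binomial(n=10, p=0.62).
P(X=7) = C(10,7) · p^7 · (1−p)^3
= 120 · 0.035216 · 0.054872 = 0.2318856

0.23189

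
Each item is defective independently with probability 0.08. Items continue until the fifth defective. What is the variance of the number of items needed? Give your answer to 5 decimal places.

718.75000

Y = total items until the fifth success; negative binomial with r=5, p=0.08.
Var(Y) = r(1−p)/p² = 5·0.92 / 0.08² = 718.7500000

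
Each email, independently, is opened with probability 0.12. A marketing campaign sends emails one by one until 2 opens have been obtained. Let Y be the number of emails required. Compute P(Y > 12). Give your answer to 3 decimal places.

0.569

Needing more than 12 emails ⇔ fewer than 2 successes in the first 12. With X ~ Binomial(12, 0.12), P(Y > 12) = P(X ≤ 1).
  k=0: C(12,0)·0.12^0·0.88^12 = 0.21567
  k=1: C(12,1)·0.12^1·0.88^11 = 0.35292
P(X ≤ 1) = 0.56859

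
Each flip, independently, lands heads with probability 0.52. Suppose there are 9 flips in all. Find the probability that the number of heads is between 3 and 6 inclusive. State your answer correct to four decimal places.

X ~ Binomial(9, 0.52); P(3 ≤ X ≤ 6) = Σ C(9,k) p^k (1−p)^(9−k) over k:
  k=3: C(9,3)·0.52^3·0.48^6 = 0.144456
  k=4: C(9,4)·0.52^4·0.48^5 = 0.234742
  k=5: C(9,5)·0.52^5·0.48^4 = 0.254303
  k=6: C(9,6)·0.52^6·0.48^3 = 0.183664
Total = 0.817165

0.8172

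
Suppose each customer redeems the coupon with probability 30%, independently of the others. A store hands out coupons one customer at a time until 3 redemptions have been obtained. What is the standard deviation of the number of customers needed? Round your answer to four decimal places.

4.8305

Y = total customers until the third success; negative binomial with r=3, p=0.30.
SD(Y) = √[r(1−p)/p²] = √(23.333333) = 4.830459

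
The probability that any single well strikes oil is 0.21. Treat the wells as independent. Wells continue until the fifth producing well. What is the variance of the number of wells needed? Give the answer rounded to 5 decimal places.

Y = total wells until the fifth success; negative binomial with r=5, p=0.21.
Var(Y) = r(1−p)/p² = 5·0.79 / 0.21² = 89.5691610

89.56916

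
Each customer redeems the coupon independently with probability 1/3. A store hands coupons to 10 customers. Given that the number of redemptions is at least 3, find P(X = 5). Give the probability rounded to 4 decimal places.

0.1949

X ~ Binomial(10, 0.333333). Want P(X=5 | X≥3) = P(X=5) / P(X≥3).
P(X=5) = C(10,5)·0.333333^5·0.666667^5 = 0.136565
P(X≥3) = 1 − 0.017342 − 0.086708 − 0.195092 = 0.700859
Ratio = 0.136565 / 0.700859 = 0.194853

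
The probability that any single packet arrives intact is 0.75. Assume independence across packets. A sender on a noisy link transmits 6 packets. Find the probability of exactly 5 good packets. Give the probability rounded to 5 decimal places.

0.35596

X ~ Binomial(n=6, p=0.75).
P(X=5) = C(6,5) · p^5 · (1−p)^1
= 6 · 0.2373 · 0.25 = 0.3559570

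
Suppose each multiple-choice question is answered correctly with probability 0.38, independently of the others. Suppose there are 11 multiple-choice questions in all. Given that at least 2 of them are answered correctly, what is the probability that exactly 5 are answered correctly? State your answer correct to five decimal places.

0.21665

X ~ Binomial(11, 0.38). Want P(X=5 | X≥2) = P(X=5) / P(X≥2).
P(X=5) = C(11,5)·0.38^5·0.62^6 = 0.2079266
P(X≥2) = 1 − 0.0052037 − 0.0350827 = 0.9597136
Ratio = 0.2079266 / 0.9597136 = 0.2166549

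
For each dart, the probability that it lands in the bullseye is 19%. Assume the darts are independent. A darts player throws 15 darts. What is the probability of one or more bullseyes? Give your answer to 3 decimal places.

0.958

P(at least one) = 1 − P(none) = 1 − (1 − 0.19)^15
= 1 − 0.04239 = 0.95761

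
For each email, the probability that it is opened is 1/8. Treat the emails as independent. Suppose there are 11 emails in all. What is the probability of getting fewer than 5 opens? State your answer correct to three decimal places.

0.993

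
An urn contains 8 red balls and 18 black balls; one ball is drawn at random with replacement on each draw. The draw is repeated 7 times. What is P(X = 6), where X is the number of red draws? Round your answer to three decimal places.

0.004

X ~ Binomial(n=7, p=0.307692).
P(X=6) = C(7,6) · p^6 · (1−p)^1
= 7 · 0.00084859 · 0.69231 = 0.00411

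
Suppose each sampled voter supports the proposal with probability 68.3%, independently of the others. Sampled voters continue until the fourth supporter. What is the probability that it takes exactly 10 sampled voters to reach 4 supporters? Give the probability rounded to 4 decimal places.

Y = trial on which the fourth success occurs; negative binomial, r=4, p=0.683.
P(Y=10) = C(9,3) · p^4 · (1−p)^6
= 84 · 0.21761 · 0.0010147 = 0.018549

0.0185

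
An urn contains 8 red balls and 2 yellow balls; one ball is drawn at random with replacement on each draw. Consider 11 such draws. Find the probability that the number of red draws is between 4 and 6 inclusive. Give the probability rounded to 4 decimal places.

0.0502

X ~ Binomial(11, 0.80); P(4 ≤ X ≤ 6) = Σ C(11,k) p^k (1−p)^(11−k) over k:
  k=4: C(11,4)·0.80^4·0.20^7 = 0.001730
  k=5: C(11,5)·0.80^5·0.20^6 = 0.009689
  k=6: C(11,6)·0.80^6·0.20^5 = 0.038755
Total = 0.050174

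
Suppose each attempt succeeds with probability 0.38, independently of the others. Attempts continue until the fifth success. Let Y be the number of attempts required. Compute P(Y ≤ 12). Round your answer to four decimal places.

Finishing within 12 attempts ⇔ at least 5 successes in the first 12. With X ~ Binomial(12, 0.38), P(Y ≤ 12) = 1 − P(X ≤ 4).
  k=0: C(12,0)·0.38^0·0.62^12 = 0.003226
  k=1: C(12,1)·0.38^1·0.62^11 = 0.023729
  k=2: C(12,2)·0.38^2·0.62^10 = 0.079989
  k=3: C(12,3)·0.38^3·0.62^9 = 0.163418
  k=4: C(12,4)·0.38^4·0.62^8 = 0.225358
1 − 0.495719 = 0.504281

0.5043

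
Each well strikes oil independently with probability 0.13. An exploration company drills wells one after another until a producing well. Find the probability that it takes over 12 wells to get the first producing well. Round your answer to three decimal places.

0.188

Y = number of wells to the first success; geometric, p = 0.13.
P(Y > 12) = P(first 12 all fail) = (1−p)^12 = 0.18803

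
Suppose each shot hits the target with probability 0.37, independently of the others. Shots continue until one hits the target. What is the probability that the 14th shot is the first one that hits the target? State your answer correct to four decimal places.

0.0009

Geometric (trials to first success), p = 0.37.
P(Y = 14) = (1−p)^13 · p = 0.0024628 · 0.37 = 0.000911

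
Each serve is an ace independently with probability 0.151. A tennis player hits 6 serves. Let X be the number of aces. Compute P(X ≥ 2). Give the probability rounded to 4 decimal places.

0.2259

X ~ Binomial(6, 0.151); P(X ≥ 2) = Σ C(6,k) p^k (1−p)^(6−k) over k:
  k=2: C(6,2)·0.151^2·0.849^4 = 0.177695
  k=3: C(6,3)·0.151^3·0.849^3 = 0.042139
  k=4: C(6,4)·0.151^4·0.849^2 = 0.005621
  k=5: C(6,5)·0.151^5·0.849^1 = 0.000400
  k=6: C(6,6)·0.151^6·0.849^0 = 0.000012
Total = 0.225867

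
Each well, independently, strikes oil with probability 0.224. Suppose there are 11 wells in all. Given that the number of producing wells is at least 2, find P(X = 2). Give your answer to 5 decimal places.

0.37876

X ~ Binomial(11, 0.224). Want P(X=2 | X≥2) = P(X=2) / P(X≥2).
P(X=2) = C(11,2)·0.224^2·0.776^9 = 0.2815880
P(X≥2) = 1 − 0.0614439 − 0.1951003 = 0.7434558
Ratio = 0.2815880 / 0.7434558 = 0.3787556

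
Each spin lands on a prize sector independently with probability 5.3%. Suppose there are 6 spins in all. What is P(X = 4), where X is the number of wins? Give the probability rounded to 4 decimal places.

0.0001

X ~ Binomial(n=6, p=0.053).
P(X=4) = C(6,4) · p^4 · (1−p)^2
= 15 · 7.8905e-06 · 0.89681 = 0.000106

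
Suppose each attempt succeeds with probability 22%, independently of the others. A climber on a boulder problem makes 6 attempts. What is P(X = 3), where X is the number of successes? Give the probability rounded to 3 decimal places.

X ~ Binomial(n=6, p=0.22).
P(X=3) = C(6,3) · p^3 · (1−p)^3
= 20 · 0.010648 · 0.47455 = 0.10106

0.101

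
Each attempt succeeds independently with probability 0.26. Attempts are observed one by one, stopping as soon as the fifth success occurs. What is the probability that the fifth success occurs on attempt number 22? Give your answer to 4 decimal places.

0.0425

Y = trial on which the fifth success occurs; negative binomial, r=5, p=0.26.
P(Y=22) = C(21,4) · p^5 · (1−p)^17
= 5985 · 0.0011881 · 0.0059833 = 0.042547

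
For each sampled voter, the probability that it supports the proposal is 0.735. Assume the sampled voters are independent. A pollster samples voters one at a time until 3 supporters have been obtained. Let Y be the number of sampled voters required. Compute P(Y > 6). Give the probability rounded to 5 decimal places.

Needing more than 6 sampled voters ⇔ fewer than 3 successes in the first 6. With X ~ Binomial(6, 0.735), P(Y > 6) = P(X ≤ 2).
  k=0: C(6,0)·0.735^0·0.265^6 = 0.0003463
  k=1: C(6,1)·0.735^1·0.265^5 = 0.0057633
  k=2: C(6,2)·0.735^2·0.265^4 = 0.0399622
P(X ≤ 2) = 0.0460718

0.04607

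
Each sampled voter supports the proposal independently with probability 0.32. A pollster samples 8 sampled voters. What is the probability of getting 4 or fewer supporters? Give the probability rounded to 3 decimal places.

0.925

X ~ Binomial(8, 0.32); P(X ≤ 4) = Σ C(8,k) p^k (1−p)^(8−k) over k:
  k=0: C(8,0)·0.32^0·0.68^8 = 0.04572
  k=1: C(8,1)·0.32^1·0.68^7 = 0.17211
  k=2: C(8,2)·0.32^2·0.68^6 = 0.28347
  k=3: C(8,3)·0.32^3·0.68^5 = 0.26680
  k=4: C(8,4)·0.32^4·0.68^4 = 0.15694
Total = 0.92504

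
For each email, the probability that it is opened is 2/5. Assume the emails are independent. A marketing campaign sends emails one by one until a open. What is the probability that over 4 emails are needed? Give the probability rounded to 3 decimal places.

Y = number of emails to the first success; geometric, p = 0.40.
P(Y > 4) = P(first 4 all fail) = (1−p)^4 = 0.12960

0.130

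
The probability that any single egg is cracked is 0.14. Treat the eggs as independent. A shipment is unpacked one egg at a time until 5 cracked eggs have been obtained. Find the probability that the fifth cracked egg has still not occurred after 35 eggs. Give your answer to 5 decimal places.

Needing more than 35 eggs ⇔ fewer than 5 successes in the first 35. With X ~ Binomial(35, 0.14), P(Y > 35) = P(X ≤ 4).
  k=0: C(35,0)·0.14^0·0.86^35 = 0.0050985
  k=1: C(35,1)·0.14^1·0.86^34 = 0.0290498
  k=2: C(35,2)·0.14^2·0.86^33 = 0.0803937
  k=3: C(35,3)·0.14^3·0.86^32 = 0.1439608
  k=4: C(35,4)·0.14^4·0.86^31 = 0.1874838
P(X ≤ 4) = 0.4459866

0.44599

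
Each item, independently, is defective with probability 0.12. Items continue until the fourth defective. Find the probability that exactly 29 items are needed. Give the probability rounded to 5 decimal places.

Y = trial on which the fourth success occurs; negative binomial, r=4, p=0.12.
P(Y=29) = C(28,3) · p^4 · (1−p)^25
= 3276 · 0.00020736 · 0.040932 = 0.0278058

0.02781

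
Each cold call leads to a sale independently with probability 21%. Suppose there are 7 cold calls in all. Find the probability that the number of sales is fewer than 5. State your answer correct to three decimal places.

0.994

X ~ Binomial(7, 0.21); P(X ≤ 4) = Σ C(7,k) p^k (1−p)^(7−k) over k:
  k=0: C(7,0)·0.21^0·0.79^7 = 0.19204
  k=1: C(7,1)·0.21^1·0.79^6 = 0.35734
  k=2: C(7,2)·0.21^2·0.79^5 = 0.28497
  k=3: C(7,3)·0.21^3·0.79^4 = 0.12625
  k=4: C(7,4)·0.21^4·0.79^3 = 0.03356
Total = 0.99416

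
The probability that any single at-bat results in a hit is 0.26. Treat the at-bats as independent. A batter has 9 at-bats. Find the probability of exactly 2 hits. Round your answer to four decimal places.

0.2957

X ~ Binomial(n=9, p=0.26).
P(X=2) = C(9,2) · p^2 · (1−p)^7
= 36 · 0.0676 · 0.12151 = 0.295714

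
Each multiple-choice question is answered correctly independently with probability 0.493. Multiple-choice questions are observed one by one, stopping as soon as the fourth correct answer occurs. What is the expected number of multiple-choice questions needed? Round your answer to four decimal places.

Y = total multiple-choice questions until the fourth success; negative binomial with r=4, p=0.493.
E[Y] = r / p = 4 / 0.493 = 8.113590

8.1136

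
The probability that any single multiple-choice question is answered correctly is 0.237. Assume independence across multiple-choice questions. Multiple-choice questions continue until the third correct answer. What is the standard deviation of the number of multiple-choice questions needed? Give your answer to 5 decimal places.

Y = total multiple-choice questions until the third success; negative binomial with r=3, p=0.237.
SD(Y) = √[r(1−p)/p²] = √(40.7520162) = 6.3837306

6.38373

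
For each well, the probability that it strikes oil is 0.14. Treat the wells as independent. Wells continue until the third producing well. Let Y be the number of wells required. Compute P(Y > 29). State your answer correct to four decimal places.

Needing more than 29 wells ⇔ fewer than 3 successes in the first 29. With X ~ Binomial(29, 0.14), P(Y > 29) = P(X ≤ 2).
  k=0: C(29,0)·0.14^0·0.86^29 = 0.012602
  k=1: C(29,1)·0.14^1·0.86^28 = 0.059495
  k=2: C(29,2)·0.14^2·0.86^27 = 0.135594
P(X ≤ 2) = 0.207692

0.2077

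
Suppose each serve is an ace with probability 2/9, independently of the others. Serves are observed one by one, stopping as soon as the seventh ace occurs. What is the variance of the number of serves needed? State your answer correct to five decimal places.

110.25000

Y = total serves until the seventh success; negative binomial with r=7, p=0.222222.
Var(Y) = r(1−p)/p² = 7·0.777778 / 0.222222² = 110.2500000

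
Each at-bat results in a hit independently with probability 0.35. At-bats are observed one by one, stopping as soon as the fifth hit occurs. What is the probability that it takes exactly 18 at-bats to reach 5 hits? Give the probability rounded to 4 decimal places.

Y = trial on which the fifth success occurs; negative binomial, r=5, p=0.35.
P(Y=18) = C(17,4) · p^5 · (1−p)^13
= 2380 · 0.0052522 · 0.0036972 = 0.046216

0.0462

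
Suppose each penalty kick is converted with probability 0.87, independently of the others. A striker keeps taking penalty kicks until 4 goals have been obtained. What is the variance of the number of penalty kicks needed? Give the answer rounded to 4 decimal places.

Y = total penalty kicks until the fourth success; negative binomial with r=4, p=0.87.
Var(Y) = r(1−p)/p² = 4·0.13 / 0.87² = 0.687013

0.6870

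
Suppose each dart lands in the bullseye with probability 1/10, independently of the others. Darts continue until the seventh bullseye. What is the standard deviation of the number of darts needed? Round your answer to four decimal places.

Y = total darts until the seventh success; negative binomial with r=7, p=0.10.
SD(Y) = √[r(1−p)/p²] = √(630.000000) = 25.099801

25.0998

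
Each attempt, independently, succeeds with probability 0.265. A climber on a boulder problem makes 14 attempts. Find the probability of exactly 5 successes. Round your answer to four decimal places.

X ~ Binomial(n=14, p=0.265).
P(X=5) = C(14,5) · p^5 · (1−p)^9
= 2002 · 0.0013069 · 0.062602 = 0.163787

0.1638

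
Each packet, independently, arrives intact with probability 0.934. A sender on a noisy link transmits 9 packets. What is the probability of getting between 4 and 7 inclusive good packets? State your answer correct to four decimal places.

0.1151

X ~ Binomial(9, 0.934); P(4 ≤ X ≤ 7) = Σ C(9,k) p^k (1−p)^(9−k) over k:
  k=4: C(9,4)·0.934^4·0.066^5 = 0.000120
  k=5: C(9,5)·0.934^5·0.066^4 = 0.001699
  k=6: C(9,6)·0.934^6·0.066^3 = 0.016032
  k=7: C(9,7)·0.934^7·0.066^2 = 0.097234
Total = 0.115086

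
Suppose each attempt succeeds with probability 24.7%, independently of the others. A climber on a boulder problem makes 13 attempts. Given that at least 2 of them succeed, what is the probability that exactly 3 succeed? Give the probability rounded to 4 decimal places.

X ~ Binomial(13, 0.247). Want P(X=3 | X≥2) = P(X=3) / P(X≥2).
P(X=3) = C(13,3)·0.247^3·0.753^10 = 0.252584
P(X≥2) = 1 − 0.025023 − 0.106704 = 0.868273
Ratio = 0.252584 / 0.868273 = 0.290904

0.2909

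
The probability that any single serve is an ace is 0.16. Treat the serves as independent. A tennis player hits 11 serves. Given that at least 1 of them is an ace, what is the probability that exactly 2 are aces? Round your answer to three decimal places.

0.344

X ~ Binomial(11, 0.16). Want P(X=2 | X≥1) = P(X=2) / P(X≥1).
P(X=2) = C(11,2)·0.16^2·0.84^9 = 0.29317
P(X≥1) = 1 − 0.14692 = 0.85308
Ratio = 0.29317 / 0.85308 = 0.34366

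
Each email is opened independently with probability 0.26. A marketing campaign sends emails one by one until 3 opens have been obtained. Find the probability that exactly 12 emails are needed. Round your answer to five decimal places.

0.06432

Y = trial on which the third success occurs; negative binomial, r=3, p=0.26.
P(Y=12) = C(11,2) · p^3 · (1−p)^9
= 55 · 0.017576 · 0.06654 = 0.0643233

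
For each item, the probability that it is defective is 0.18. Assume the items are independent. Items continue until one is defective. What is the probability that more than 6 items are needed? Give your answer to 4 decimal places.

0.3040

Y = number of items to the first success; geometric, p = 0.18.
P(Y > 6) = P(first 6 all fail) = (1−p)^6 = 0.304007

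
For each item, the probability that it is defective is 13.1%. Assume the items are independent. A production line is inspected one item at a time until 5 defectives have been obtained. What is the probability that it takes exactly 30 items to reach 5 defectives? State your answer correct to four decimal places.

Y = trial on which the fifth success occurs; negative binomial, r=5, p=0.131.
P(Y=30) = C(29,4) · p^5 · (1−p)^25
= 23751 · 3.8579e-05 · 0.029888 = 0.027386

0.0274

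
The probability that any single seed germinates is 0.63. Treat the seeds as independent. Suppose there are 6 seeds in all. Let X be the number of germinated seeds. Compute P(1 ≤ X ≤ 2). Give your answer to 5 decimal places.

X ~ Binomial(6, 0.63); P(1 ≤ X ≤ 2) = Σ C(6,k) p^k (1−p)^(6−k) over k:
  k=1: C(6,1)·0.63^1·0.37^5 = 0.0262120
  k=2: C(6,2)·0.63^2·0.37^4 = 0.1115782
Total = 0.1377902

0.13779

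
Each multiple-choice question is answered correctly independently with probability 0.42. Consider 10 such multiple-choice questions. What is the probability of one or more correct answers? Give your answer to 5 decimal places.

P(at least one) = 1 − P(none) = 1 − (1 − 0.42)^10
= 1 − 0.0043080 = 0.9956920

0.99569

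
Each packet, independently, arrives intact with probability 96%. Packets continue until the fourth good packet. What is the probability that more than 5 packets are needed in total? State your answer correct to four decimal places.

Needing more than 5 packets ⇔ fewer than 4 successes in the first 5. With X ~ Binomial(5, 0.96), P(Y > 5) = P(X ≤ 3).
  k=0: C(5,0)·0.96^0·0.04^5 = 0.000000
  k=1: C(5,1)·0.96^1·0.04^4 = 0.000012
  k=2: C(5,2)·0.96^2·0.04^3 = 0.000590
  k=3: C(5,3)·0.96^3·0.04^2 = 0.014156
P(X ≤ 3) = 0.014758

0.0148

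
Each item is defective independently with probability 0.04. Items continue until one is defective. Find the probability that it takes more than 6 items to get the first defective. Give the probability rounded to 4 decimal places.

Y = number of items to the first success; geometric, p = 0.04.
P(Y > 6) = P(first 6 all fail) = (1−p)^6 = 0.782758

0.7828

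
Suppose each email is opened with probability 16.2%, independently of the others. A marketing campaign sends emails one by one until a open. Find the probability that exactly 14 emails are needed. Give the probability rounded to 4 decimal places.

Geometric (trials to first success), p = 0.162.
P(Y = 14) = (1−p)^13 · p = 0.1005 · 0.162 = 0.016281

0.0163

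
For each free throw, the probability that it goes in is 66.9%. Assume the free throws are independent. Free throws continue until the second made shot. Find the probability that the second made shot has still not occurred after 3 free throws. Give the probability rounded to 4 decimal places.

Needing more than 3 free throws ⇔ fewer than 2 successes in the first 3. With X ~ Binomial(3, 0.669), P(Y > 3) = P(X ≤ 1).
  k=0: C(3,0)·0.669^0·0.331^3 = 0.036265
  k=1: C(3,1)·0.669^1·0.331^2 = 0.219889
P(X ≤ 1) = 0.256154

0.2562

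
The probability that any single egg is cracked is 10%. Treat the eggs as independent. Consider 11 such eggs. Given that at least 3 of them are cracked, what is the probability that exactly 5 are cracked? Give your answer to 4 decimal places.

X ~ Binomial(11, 0.10). Want P(X=5 | X≥3) = P(X=5) / P(X≥3).
P(X=5) = C(11,5)·0.10^5·0.90^6 = 0.002455
P(X≥3) = 1 − 0.313811 − 0.383546 − 0.213081 = 0.089562
Ratio = 0.002455 / 0.089562 = 0.027414

0.0274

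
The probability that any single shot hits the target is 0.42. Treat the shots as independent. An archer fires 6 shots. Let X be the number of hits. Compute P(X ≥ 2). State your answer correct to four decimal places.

0.7965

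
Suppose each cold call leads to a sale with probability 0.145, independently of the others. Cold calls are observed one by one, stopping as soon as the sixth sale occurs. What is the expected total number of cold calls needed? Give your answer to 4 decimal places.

Y = total cold calls until the sixth success; negative binomial with r=6, p=0.145.
E[Y] = r / p = 6 / 0.145 = 41.379310

41.3793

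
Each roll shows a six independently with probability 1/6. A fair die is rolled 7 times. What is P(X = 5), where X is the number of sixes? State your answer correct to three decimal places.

0.002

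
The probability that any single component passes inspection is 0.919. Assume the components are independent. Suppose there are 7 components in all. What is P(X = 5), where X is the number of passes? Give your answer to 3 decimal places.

0.090

X ~ Binomial(n=7, p=0.919).
P(X=5) = C(7,5) · p^5 · (1−p)^2
= 21 · 0.65551 · 0.006561 = 0.09032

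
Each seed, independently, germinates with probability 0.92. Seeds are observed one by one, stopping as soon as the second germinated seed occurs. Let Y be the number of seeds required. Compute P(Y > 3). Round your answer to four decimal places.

Needing more than 3 seeds ⇔ fewer than 2 successes in the first 3. With X ~ Binomial(3, 0.92), P(Y > 3) = P(X ≤ 1).
  k=0: C(3,0)·0.92^0·0.08^3 = 0.000512
  k=1: C(3,1)·0.92^1·0.08^2 = 0.017664
P(X ≤ 1) = 0.018176

0.0182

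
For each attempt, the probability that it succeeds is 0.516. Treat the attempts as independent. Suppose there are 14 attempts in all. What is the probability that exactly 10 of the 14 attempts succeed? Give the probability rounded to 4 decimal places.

0.0735

X ~ Binomial(n=14, p=0.516).
P(X=10) = C(14,10) · p^10 · (1−p)^4
= 1001 · 0.0013381 · 0.054876 = 0.073504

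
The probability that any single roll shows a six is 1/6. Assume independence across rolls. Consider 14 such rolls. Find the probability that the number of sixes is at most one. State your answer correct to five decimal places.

X ~ Binomial(14, 0.166667); P(X ≤ 1) = Σ C(14,k) p^k (1−p)^(14−k) over k:
  k=0: C(14,0)·0.166667^0·0.833333^14 = 0.0778866
  k=1: C(14,1)·0.166667^1·0.833333^13 = 0.2180824
Total = 0.2959690

0.29597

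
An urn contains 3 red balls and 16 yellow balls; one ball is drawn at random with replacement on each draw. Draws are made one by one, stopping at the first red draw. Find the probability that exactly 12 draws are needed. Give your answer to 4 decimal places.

Geometric (trials to first success), p = 0.157895.
P(Y = 12) = (1−p)^11 · p = 0.15102 · 0.157895 = 0.023845

0.0238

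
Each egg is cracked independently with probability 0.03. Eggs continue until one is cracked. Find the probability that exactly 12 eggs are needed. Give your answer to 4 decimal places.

0.0215

Geometric (trials to first success), p = 0.03.
P(Y = 12) = (1−p)^11 · p = 0.7153 · 0.03 = 0.021459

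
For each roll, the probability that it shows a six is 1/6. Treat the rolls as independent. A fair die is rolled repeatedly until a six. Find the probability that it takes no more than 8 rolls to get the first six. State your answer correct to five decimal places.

Y = number of rolls to the first success; geometric, p = 0.166667.
P(Y ≤ 8) = 1 − (1−p)^8 = 1 − 0.2325680 = 0.7674320

0.76743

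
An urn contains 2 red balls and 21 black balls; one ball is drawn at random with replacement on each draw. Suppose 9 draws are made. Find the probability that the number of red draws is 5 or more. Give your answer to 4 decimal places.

0.0005

X ~ Binomial(9, 0.086957); P(X ≥ 5) = Σ C(9,k) p^k (1−p)^(9−k) over k:
  k=5: C(9,5)·0.086957^5·0.913043^4 = 0.000435
  k=6: C(9,6)·0.086957^6·0.913043^3 = 0.000028
  k=7: C(9,7)·0.086957^7·0.913043^2 = 0.000001
  k=8: C(9,8)·0.086957^8·0.913043^1 = 0.000000
  k=9: C(9,9)·0.086957^9·0.913043^0 = 0.000000
Total = 0.000464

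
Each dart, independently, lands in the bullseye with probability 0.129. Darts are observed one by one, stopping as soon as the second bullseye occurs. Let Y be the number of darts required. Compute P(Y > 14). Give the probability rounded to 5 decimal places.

0.44451

Needing more than 14 darts ⇔ fewer than 2 successes in the first 14. With X ~ Binomial(14, 0.129), P(Y > 14) = P(X ≤ 1).
  k=0: C(14,0)·0.129^0·0.871^14 = 0.1446286
  k=1: C(14,1)·0.129^1·0.871^13 = 0.2998843
P(X ≤ 1) = 0.4445129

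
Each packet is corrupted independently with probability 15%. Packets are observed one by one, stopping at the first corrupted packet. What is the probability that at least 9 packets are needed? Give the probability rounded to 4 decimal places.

0.2725

Y = number of packets to the first success; geometric, p = 0.15.
P(Y > 8) = P(first 8 all fail) = (1−p)^8 = 0.272491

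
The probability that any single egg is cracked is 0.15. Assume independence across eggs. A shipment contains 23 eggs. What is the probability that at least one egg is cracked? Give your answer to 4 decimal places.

0.9762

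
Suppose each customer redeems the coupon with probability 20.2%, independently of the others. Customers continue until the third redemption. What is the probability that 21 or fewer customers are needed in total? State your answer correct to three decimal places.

0.827

Finishing within 21 customers ⇔ at least 3 successes in the first 21. With X ~ Binomial(21, 0.202), P(Y ≤ 21) = 1 − P(X ≤ 2).
  k=0: C(21,0)·0.202^0·0.798^21 = 0.00875
  k=1: C(21,1)·0.202^1·0.798^20 = 0.04652
  k=2: C(21,2)·0.202^2·0.798^19 = 0.11775
1 − 0.17302 = 0.82698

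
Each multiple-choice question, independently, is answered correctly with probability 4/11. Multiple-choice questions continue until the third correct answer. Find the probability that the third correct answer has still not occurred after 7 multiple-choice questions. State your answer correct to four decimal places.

Needing more than 7 multiple-choice questions ⇔ fewer than 3 successes in the first 7. With X ~ Binomial(7, 0.363636), P(Y > 7) = P(X ≤ 2).
  k=0: C(7,0)·0.363636^0·0.636364^7 = 0.042261
  k=1: C(7,1)·0.363636^1·0.636364^6 = 0.169043
  k=2: C(7,2)·0.363636^2·0.636364^5 = 0.289788
P(X ≤ 2) = 0.501092

0.5011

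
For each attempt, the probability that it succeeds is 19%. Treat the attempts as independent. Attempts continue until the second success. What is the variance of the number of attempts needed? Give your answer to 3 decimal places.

Y = total attempts until the second success; negative binomial with r=2, p=0.19.
Var(Y) = r(1−p)/p² = 2·0.81 / 0.19² = 44.87535

44.875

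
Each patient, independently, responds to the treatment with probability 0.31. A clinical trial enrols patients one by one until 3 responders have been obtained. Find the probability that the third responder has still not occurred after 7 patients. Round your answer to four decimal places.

0.6243

Needing more than 7 patients ⇔ fewer than 3 successes in the first 7. With X ~ Binomial(7, 0.31), P(Y > 7) = P(X ≤ 2).
  k=0: C(7,0)·0.31^0·0.69^7 = 0.074464
  k=1: C(7,1)·0.31^1·0.69^6 = 0.234182
  k=2: C(7,2)·0.31^2·0.69^5 = 0.315637
P(X ≤ 2) = 0.624283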